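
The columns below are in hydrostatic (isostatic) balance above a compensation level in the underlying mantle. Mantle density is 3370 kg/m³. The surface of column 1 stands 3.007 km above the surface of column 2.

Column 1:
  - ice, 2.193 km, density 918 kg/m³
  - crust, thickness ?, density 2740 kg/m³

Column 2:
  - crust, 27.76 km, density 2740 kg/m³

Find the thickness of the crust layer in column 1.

35.3 km

Take the compensation level at the base of the deeper column (depth z_c below the surface of column 1) and equate Σ ρ_i t_i down to z_c; mantle fills any gap and the z_c terms cancel.
Column 1: 2.193×918 + x×2740 + (z_c − 2.193 − x)×3370
Column 2: 3.007×0 + 27.76×2740 + (z_c − 3.007 − 27.76)×3370
The z_c×3370 term appears on both sides and cancels. Collect the known terms of each column as K = Σ(ρt)_known − 3370 × (depth of known layers): K_1 = 2013.174 − 3370×2.193 = −5377.236; K_2 = 76062.4 − 3370×(3.007 + 27.76) = −27622.39.
Balance: K_1 − x×(3370 − 2740) = K_2, so x = (K_1 − K_2)/(3370 − 2740) = 22245.2/630 = 35.3 km.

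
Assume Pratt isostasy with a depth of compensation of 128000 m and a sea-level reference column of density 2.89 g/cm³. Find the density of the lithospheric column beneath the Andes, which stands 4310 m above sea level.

Pratt balance: ρ_ref D = ρ (D + h).
ρ = ρ_ref D/(D + h) = 2.89 × 128000 m/(128000 m + 4310 m) = 2.8 g/cm³.

2.8 g/cm³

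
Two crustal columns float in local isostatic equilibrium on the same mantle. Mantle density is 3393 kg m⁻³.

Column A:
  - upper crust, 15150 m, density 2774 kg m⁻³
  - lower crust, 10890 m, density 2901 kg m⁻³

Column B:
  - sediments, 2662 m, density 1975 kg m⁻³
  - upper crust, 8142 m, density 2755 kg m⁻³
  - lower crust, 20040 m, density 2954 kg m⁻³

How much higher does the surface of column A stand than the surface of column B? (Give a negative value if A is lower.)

For any compensation level in the mantle, the mantle terms cancel and isostasy reduces to e = (Σt_A − Σt_B) − (Σ(ρt)_A − Σ(ρt)_B) / ρ_m.
Σt_A = 26040 m; Σt_B = 30844 m; Σ(ρt)_A = 73617990; Σ(ρt)_B = 86886820 (in m·kg m⁻³).
e = (26040 − 30844) − (73617990 − 86886820) / 3393 = −893 m.

−893 m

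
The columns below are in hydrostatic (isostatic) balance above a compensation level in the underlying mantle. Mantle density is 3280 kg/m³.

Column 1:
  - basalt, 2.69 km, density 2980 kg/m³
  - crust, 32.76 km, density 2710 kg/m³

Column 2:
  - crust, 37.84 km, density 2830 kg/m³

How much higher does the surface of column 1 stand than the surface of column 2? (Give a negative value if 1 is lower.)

For any compensation level in the mantle, the mantle terms cancel and isostasy reduces to e = (Σt_1 − Σt_2) − (Σ(ρt)_1 − Σ(ρt)_2) / ρ_m.
Σt_1 = 35.45 km; Σt_2 = 37.84 km; Σ(ρt)_1 = 96795.8; Σ(ρt)_2 = 107087.2 (in km·kg/m³).
e = (35.45 − 37.84) − (96795.8 − 107087.2) / 3280 = 0.748 km.

0.748 km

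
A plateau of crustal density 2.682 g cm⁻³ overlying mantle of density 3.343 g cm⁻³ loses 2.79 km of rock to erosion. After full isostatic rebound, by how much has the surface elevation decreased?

Rebound u = e ρ_c/ρ_m = 2.79 km × 2.682/3.343 = 2.238 km.
Net surface drop = e − u = 2.79 km − 2.238 km = e (ρ_m − ρ_c)/ρ_m = 0.552 km.

0.552 km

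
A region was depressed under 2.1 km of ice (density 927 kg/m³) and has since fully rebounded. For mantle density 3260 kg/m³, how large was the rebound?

0.597 km

Removing the load lets mantle flow back in; uplift u satisfies ρ_ice t = ρ_m u.
u = t ρ_ice/ρ_m = 2.1 km × 927/3260 = 0.597 km.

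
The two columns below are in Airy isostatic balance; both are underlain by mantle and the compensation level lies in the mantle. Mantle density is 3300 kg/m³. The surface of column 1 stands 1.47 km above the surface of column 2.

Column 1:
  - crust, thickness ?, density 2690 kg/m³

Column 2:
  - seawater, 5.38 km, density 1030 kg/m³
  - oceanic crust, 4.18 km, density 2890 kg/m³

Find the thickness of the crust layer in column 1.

30.8 km

Take the compensation level at the base of the deeper column (depth z_c below the surface of column 1) and equate Σ ρ_i t_i down to z_c; mantle fills any gap and the z_c terms cancel.
Column 1: x×2690 + (z_c − 0 − x)×3300
Column 2: 1.47×0 + 5.38×1030 + 4.18×2890 + (z_c − 1.47 − 9.56)×3300
The z_c×3300 term appears on both sides and cancels. Collect the known terms of each column as K = Σ(ρt)_known − 3300 × (depth of known layers): K_1 = 0 − 3300×0 = 0; K_2 = 17621.6 − 3300×(1.47 + 9.56) = −18777.4.
Balance: K_1 − x×(3300 − 2690) = K_2, so x = (K_1 − K_2)/(3300 − 2690) = 18777.4/610 = 30.8 km.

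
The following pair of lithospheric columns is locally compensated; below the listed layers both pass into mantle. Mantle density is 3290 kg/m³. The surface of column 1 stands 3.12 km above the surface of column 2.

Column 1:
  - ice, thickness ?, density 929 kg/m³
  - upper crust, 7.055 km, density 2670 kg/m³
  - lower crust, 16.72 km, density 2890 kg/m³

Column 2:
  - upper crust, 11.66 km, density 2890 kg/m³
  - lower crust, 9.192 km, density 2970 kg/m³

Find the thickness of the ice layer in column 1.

2.88 km

Take the compensation level at the base of the deeper column (depth z_c below the surface of column 1) and equate Σ ρ_i t_i down to z_c; mantle fills any gap and the z_c terms cancel.
Column 1: x×929 + 7.055×2670 + 16.72×2890 + (z_c − 23.775 − x)×3290
Column 2: 3.12×0 + 11.66×2890 + 9.192×2970 + (z_c − 3.12 − 20.852)×3290
The z_c×3290 term appears on both sides and cancels. Collect the known terms of each column as K = Σ(ρt)_known − 3290 × (depth of known layers): K_1 = 67157.65 − 3290×23.775 = −11062.1; K_2 = 60997.64 − 3290×(3.12 + 20.852) = −17870.24.
Balance: K_1 − x×(3290 − 929) = K_2, so x = (K_1 − K_2)/(3290 − 929) = 6808.14/2361 = 2.88 km.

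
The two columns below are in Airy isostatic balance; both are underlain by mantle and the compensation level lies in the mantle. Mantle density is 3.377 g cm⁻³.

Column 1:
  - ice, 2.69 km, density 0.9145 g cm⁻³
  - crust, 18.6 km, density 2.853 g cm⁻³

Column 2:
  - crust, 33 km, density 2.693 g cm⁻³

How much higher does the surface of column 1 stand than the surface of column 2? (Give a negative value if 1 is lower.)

−1.84 km

For any compensation level in the mantle, the mantle terms cancel and isostasy reduces to e = (Σt_1 − Σt_2) − (Σ(ρt)_1 − Σ(ρt)_2) / ρ_m.
Σt_1 = 21.29 km; Σt_2 = 33 km; Σ(ρt)_1 = 55.525805; Σ(ρt)_2 = 88.869 (in km·g cm⁻³).
e = (21.29 − 33) − (55.525805 − 88.869) / 3.377 = −1.84 km.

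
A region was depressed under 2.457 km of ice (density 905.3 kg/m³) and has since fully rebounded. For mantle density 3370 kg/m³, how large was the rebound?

0.66 km

Removing the load lets mantle flow back in; uplift u satisfies ρ_ice t = ρ_m u.
u = t ρ_ice/ρ_m = 2.457 km × 905.3/3370 = 0.66 km.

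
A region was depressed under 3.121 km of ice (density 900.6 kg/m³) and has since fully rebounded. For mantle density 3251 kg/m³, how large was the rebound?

Removing the load lets mantle flow back in; uplift u satisfies ρ_ice t = ρ_m u.
u = t ρ_ice/ρ_m = 3.121 km × 900.6/3251 = 0.865 km.

0.865 km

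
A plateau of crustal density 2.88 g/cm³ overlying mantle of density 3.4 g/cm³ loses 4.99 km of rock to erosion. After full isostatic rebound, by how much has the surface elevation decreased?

0.763 km

Rebound u = e ρ_c/ρ_m = 4.99 km × 2.88/3.4 = 4.227 km.
Net surface drop = e − u = 4.99 km − 4.227 km = e (ρ_m − ρ_c)/ρ_m = 0.763 km.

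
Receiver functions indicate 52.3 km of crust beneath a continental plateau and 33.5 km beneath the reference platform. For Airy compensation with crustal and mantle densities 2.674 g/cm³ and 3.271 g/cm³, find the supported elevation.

Excess crust Δ = 52.3 km − 33.5 km = 18.8 km, split between elevation h and root r with h + r = Δ.
Airy balance ρ_c h = (ρ_m − ρ_c) r gives r = h ρ_c/(ρ_m − ρ_c), so h (1 + ρ_c/(ρ_m − ρ_c)) = Δ, i.e. h = Δ (ρ_m − ρ_c)/ρ_m.
h = 18.8 km × 0.597/3.271 = 3.43 km.

3.43 km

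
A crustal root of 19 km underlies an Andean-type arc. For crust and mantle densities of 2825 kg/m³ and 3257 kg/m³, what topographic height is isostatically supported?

2.91 km

Balancing pressure at the compensation depth: ρ_c h = (ρ_m − ρ_c) r.
h = r (ρ_m − ρ_c) / ρ_c = 19 km × (3257 − 2825) / 2825 = 2.91 km.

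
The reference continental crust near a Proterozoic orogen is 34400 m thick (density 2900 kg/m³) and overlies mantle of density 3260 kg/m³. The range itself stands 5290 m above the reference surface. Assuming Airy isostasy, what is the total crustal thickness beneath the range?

82300 m

Root depth r = h ρ_c / (ρ_m − ρ_c) = 5290 m × 2900 / 360 = 42610 m.
Total thickness = T + h + r = 34400 m + 5290 m + 42610 m = 82300 m.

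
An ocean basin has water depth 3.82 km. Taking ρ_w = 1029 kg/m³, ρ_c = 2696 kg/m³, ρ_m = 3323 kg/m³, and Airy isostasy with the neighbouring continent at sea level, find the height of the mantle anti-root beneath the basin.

10.2 km

Equating mass per unit area of the two columns: replacing crust with seawater at the top is compensated by replacing crust with mantle at the base: d (ρ_c − ρ_w) = a (ρ_m − ρ_c).
a = d (ρ_c − ρ_w)/(ρ_m − ρ_c) = 3.82 km × 1667/627 = 10.2 km.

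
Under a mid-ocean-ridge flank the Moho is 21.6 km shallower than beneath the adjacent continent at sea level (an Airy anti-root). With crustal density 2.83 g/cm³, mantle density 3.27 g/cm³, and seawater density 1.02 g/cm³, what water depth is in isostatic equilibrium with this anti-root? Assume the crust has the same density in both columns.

5.25 km

Replacing a thickness d of crust by seawater at the top must be balanced by replacing crust with mantle at the base: d (ρ_c − ρ_w) = a (ρ_m − ρ_c).
d = a (ρ_m − ρ_c)/(ρ_c − ρ_w) = 21.6 km × 0.44/1.81 = 5.25 km.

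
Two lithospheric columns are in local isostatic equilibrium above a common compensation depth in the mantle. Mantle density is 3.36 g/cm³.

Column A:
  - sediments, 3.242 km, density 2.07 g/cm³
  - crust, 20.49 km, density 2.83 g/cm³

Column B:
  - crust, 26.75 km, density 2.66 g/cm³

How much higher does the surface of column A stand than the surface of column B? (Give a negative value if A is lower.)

−1.1 km

For any compensation level in the mantle, the mantle terms cancel and isostasy reduces to e = (Σt_A − Σt_B) − (Σ(ρt)_A − Σ(ρt)_B) / ρ_m.
Σt_A = 23.732 km; Σt_B = 26.75 km; Σ(ρt)_A = 64.69764; Σ(ρt)_B = 71.155 (in km·g/cm³).
e = (23.732 − 26.75) − (64.69764 − 71.155) / 3.36 = −1.1 km.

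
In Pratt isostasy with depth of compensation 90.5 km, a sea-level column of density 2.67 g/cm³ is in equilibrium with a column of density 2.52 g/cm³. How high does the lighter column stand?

ρ_ref D = ρ (D + h) → h = D (ρ_ref − ρ)/ρ.
h = 90.5 km × (2.67 − 2.52)/2.52 = 5.39 km.

5.39 km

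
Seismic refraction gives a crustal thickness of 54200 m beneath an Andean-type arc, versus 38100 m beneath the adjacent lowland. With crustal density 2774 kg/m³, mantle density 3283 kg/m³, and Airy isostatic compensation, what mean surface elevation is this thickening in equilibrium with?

2500 m

Excess crust Δ = 54200 m − 38100 m = 16100 m, split between elevation h and root r with h + r = Δ.
Airy balance ρ_c h = (ρ_m − ρ_c) r gives r = h ρ_c/(ρ_m − ρ_c), so h (1 + ρ_c/(ρ_m − ρ_c)) = Δ, i.e. h = Δ (ρ_m − ρ_c)/ρ_m.
h = 16100 m × 509/3283 = 2500 m.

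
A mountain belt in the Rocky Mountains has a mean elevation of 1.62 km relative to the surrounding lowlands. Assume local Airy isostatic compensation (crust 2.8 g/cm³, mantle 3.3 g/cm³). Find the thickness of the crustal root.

9.07 km

For local isostatic compensation: the weight of the topography is balanced by the buoyancy of the root, ρ_c h = (ρ_m − ρ_c) r.
r = h · ρ_c / (ρ_m − ρ_c) = 1.62 km × 2.8 / (3.3 − 2.8) = 9.07 km.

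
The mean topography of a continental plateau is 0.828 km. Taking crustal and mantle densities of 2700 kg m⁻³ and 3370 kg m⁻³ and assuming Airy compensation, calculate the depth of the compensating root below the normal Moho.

3.34 km

Equating mass per unit area of the two columns: the weight of the topography is balanced by the buoyancy of the root, ρ_c h = (ρ_m − ρ_c) r.
r = h · ρ_c / (ρ_m − ρ_c) = 0.828 km × 2700 / (3370 − 2700) = 3.34 km.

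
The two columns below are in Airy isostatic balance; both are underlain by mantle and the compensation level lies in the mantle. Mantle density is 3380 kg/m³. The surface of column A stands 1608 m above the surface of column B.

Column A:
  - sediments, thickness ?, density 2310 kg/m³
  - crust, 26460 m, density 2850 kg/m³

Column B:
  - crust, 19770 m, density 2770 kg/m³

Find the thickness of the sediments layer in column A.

3240 m

Take the compensation level at the base of the deeper column (depth z_c below the surface of column A) and equate Σ ρ_i t_i down to z_c; mantle fills any gap and the z_c terms cancel.
Column A: x×2310 + 26460×2850 + (z_c − 26460 − x)×3380
Column B: 1608×0 + 19770×2770 + (z_c − 1608 − 19770)×3380
The z_c×3380 term appears on both sides and cancels. Collect the known terms of each column as K = Σ(ρt)_known − 3380 × (depth of known layers): K_A = 75411000 − 3380×26460 = −14023800; K_B = 54762900 − 3380×(1608 + 19770) = −17494740.
Balance: K_A − x×(3380 − 2310) = K_B, so x = (K_A − K_B)/(3380 − 2310) = 3470940/1070 = 3240 m.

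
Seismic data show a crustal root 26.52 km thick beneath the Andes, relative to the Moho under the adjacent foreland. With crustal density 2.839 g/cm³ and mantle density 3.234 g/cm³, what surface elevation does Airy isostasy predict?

3.69 km

For local isostatic compensation: ρ_c h = (ρ_m − ρ_c) r.
h = r (ρ_m − ρ_c) / ρ_c = 26.52 km × (3.234 − 2.839) / 2.839 = 3.69 km.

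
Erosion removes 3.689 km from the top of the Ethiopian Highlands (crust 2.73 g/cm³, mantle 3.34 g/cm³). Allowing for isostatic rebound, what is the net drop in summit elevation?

0.674 km

Rebound u = e ρ_c/ρ_m = 3.689 km × 2.73/3.34 = 3.015 km.
Net surface drop = e − u = 3.689 km − 3.015 km = e (ρ_m − ρ_c)/ρ_m = 0.674 km.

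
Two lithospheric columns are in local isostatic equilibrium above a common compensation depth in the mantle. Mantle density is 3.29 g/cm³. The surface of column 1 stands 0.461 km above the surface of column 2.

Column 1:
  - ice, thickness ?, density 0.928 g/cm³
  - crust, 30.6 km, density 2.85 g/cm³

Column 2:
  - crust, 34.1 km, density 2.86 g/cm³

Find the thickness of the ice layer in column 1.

1.15 km

Take the compensation level at the base of the deeper column (depth z_c below the surface of column 1) and equate Σ ρ_i t_i down to z_c; mantle fills any gap and the z_c terms cancel.
Column 1: x×0.928 + 30.6×2.85 + (z_c − 30.6 − x)×3.29
Column 2: 0.461×0 + 34.1×2.86 + (z_c − 0.461 − 34.1)×3.29
The z_c×3.29 term appears on both sides and cancels. Collect the known terms of each column as K = Σ(ρt)_known − 3.29 × (depth of known layers): K_1 = 87.21 − 3.29×30.6 = −13.464; K_2 = 97.526 − 3.29×(0.461 + 34.1) = −16.17969.
Balance: K_1 − x×(3.29 − 0.928) = K_2, so x = (K_1 − K_2)/(3.29 − 0.928) = 2.71569/2.362 = 1.15 km.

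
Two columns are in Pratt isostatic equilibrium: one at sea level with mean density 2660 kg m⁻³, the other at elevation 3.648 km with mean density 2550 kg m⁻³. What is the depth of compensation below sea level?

ρ_ref D = ρ (D + h) → D (ρ_ref − ρ) = ρ h.
D = ρ h/(ρ_ref − ρ) = 2550 × 3.648 km/(2660 − 2550) = 84.6 km.

84.6 km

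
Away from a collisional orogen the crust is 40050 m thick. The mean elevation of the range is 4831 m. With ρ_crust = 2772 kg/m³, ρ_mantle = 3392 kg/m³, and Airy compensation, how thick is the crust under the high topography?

Root depth r = h ρ_c / (ρ_m − ρ_c) = 4831 m × 2772 / 620 = 21600 m.
Total thickness = T + h + r = 40050 m + 4831 m + 21600 m = 66500 m.

66500 m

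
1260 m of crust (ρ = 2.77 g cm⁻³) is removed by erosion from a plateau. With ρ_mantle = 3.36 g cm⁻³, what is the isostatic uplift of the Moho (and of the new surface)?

1040 m

Unloading: uplift u = e ρ_c/ρ_m = 1260 m × 2.77/3.36 = 1040 m.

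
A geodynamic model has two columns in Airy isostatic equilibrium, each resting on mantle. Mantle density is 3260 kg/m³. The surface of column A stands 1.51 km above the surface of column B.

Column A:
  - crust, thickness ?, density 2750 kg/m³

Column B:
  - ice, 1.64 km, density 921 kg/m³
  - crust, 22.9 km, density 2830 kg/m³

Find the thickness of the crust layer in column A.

Take the compensation level at the base of the deeper column (depth z_c below the surface of column A) and equate Σ ρ_i t_i down to z_c; mantle fills any gap and the z_c terms cancel.
Column A: x×2750 + (z_c − 0 − x)×3260
Column B: 1.51×0 + 1.64×921 + 22.9×2830 + (z_c − 1.51 − 24.54)×3260
The z_c×3260 term appears on both sides and cancels. Collect the known terms of each column as K = Σ(ρt)_known − 3260 × (depth of known layers): K_A = 0 − 3260×0 = 0; K_B = 66317.44 − 3260×(1.51 + 24.54) = −18605.56.
Balance: K_A − x×(3260 − 2750) = K_B, so x = (K_A − K_B)/(3260 − 2750) = 18605.6/510 = 36.5 km.

36.5 km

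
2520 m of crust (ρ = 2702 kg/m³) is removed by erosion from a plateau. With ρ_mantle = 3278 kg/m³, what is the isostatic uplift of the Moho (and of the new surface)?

2080 m

Unloading: uplift u = e ρ_c/ρ_m = 2520 m × 2702/3278 = 2080 m.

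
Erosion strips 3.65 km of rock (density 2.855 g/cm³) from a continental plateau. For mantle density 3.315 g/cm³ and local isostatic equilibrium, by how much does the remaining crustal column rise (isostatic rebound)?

3.14 km

Unloading: uplift u = e ρ_c/ρ_m = 3.65 km × 2.855/3.315 = 3.14 km.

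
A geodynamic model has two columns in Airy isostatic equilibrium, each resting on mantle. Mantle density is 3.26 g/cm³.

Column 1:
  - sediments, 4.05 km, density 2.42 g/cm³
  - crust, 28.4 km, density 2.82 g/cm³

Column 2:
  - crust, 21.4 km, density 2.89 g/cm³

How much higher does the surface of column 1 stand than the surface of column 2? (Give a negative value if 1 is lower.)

For any compensation level in the mantle, the mantle terms cancel and isostasy reduces to e = (Σt_1 − Σt_2) − (Σ(ρt)_1 − Σ(ρt)_2) / ρ_m.
Σt_1 = 32.45 km; Σt_2 = 21.4 km; Σ(ρt)_1 = 89.889; Σ(ρt)_2 = 61.846 (in km·g/cm³).
e = (32.45 − 21.4) − (89.889 − 61.846) / 3.26 = 2.45 km.

2.45 km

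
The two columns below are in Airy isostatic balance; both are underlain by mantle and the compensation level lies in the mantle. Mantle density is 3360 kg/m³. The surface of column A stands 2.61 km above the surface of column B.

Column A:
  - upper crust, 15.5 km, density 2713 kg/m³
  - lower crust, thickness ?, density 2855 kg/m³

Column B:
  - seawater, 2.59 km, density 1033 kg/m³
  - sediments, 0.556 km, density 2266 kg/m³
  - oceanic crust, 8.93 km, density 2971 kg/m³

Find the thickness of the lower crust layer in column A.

Take the compensation level at the base of the deeper column (depth z_c below the surface of column A) and equate Σ ρ_i t_i down to z_c; mantle fills any gap and the z_c terms cancel.
Column A: 15.5×2713 + x×2855 + (z_c − 15.5 − x)×3360
Column B: 2.61×0 + 2.59×1033 + 0.556×2266 + 8.93×2971 + (z_c − 2.61 − 12.076)×3360
The z_c×3360 term appears on both sides and cancels. Collect the known terms of each column as K = Σ(ρt)_known − 3360 × (depth of known layers): K_A = 42051.5 − 3360×15.5 = −10028.5; K_B = 30466.396 − 3360×(2.61 + 12.076) = −18878.564.
Balance: K_A − x×(3360 − 2855) = K_B, so x = (K_A − K_B)/(3360 − 2855) = 8850.06/505 = 17.5 km.

17.5 km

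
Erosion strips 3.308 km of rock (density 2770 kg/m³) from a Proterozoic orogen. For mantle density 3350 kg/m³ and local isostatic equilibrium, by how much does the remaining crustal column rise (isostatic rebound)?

2.74 km

Unloading: uplift u = e ρ_c/ρ_m = 3.308 km × 2770/3350 = 2.74 km.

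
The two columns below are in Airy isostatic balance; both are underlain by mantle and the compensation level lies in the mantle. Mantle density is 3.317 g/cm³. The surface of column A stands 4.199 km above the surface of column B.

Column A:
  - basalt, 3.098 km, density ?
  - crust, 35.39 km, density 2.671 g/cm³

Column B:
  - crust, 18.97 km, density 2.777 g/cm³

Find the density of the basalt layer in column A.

Take the compensation level at the base of the deeper column (depth z_c below the surface of column A) and equate Σ ρ_i t_i down to z_c; mantle fills any gap and the z_c terms cancel.
Column A: 3.098×ρ + 35.39×2.671 + (z_c − 38.488)×3.317
Column B: 4.199×0 + 18.97×2.777 + (z_c − 4.199 − 18.97)×3.317
The z_c×3.317 term appears on both sides and cancels. Collect the known terms of each column as K = Σ(ρt)_known − 3.317 × (depth of known layers): K_A = 94.52669 − 3.317×38.488 = −33.138006; K_B = 52.67969 − 3.317×(4.199 + 18.97) = −24.171883.
Balance: K_A + 3.098×ρ = K_B, so ρ = (K_B − K_A)/3.098 = 8.96612/3.098 = 2.89 g/cm³.

2.89 g/cm³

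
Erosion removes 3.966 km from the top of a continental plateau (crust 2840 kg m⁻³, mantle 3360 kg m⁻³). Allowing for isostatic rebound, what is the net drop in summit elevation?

Rebound u = e ρ_c/ρ_m = 3.966 km × 2840/3360 = 3.352 km.
Net surface drop = e − u = 3.966 km − 3.352 km = e (ρ_m − ρ_c)/ρ_m = 0.614 km.

0.614 km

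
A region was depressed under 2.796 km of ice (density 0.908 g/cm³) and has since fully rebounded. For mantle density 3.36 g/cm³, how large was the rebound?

Removing the load lets mantle flow back in; uplift u satisfies ρ_ice t = ρ_m u.
u = t ρ_ice/ρ_m = 2.796 km × 0.908/3.36 = 0.756 km.

0.756 km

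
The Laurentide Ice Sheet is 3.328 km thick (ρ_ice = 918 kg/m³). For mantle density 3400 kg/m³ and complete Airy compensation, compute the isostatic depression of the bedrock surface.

0.899 km

Equating mass per unit area of the two columns: the ice load ρ_ice t is balanced by mantle displaced below, ρ_m s.
s = t ρ_ice / ρ_m = 3.328 km × 918/3400 = 0.899 km.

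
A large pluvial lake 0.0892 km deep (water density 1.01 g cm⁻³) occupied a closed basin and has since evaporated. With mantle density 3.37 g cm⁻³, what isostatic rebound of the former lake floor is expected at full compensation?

u = d ρ_w/ρ_m = 0.0892 km × 1.01/3.37 = 0.0267 km.

0.0267 km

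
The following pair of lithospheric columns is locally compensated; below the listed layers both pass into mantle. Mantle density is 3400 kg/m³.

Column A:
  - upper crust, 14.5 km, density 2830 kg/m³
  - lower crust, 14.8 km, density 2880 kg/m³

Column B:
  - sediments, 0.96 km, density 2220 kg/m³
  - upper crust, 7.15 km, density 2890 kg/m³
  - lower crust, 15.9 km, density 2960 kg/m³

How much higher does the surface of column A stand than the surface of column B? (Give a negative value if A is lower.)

1.23 km

For any compensation level in the mantle, the mantle terms cancel and isostasy reduces to e = (Σt_A − Σt_B) − (Σ(ρt)_A − Σ(ρt)_B) / ρ_m.
Σt_A = 29.3 km; Σt_B = 24.01 km; Σ(ρt)_A = 83659; Σ(ρt)_B = 69858.7 (in km·kg/m³).
e = (29.3 − 24.01) − (83659 − 69858.7) / 3400 = 1.23 km.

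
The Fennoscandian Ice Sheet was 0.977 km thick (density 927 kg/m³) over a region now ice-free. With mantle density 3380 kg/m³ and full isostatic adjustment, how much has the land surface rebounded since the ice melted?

Removing the load lets mantle flow back in; uplift u satisfies ρ_ice t = ρ_m u.
u = t ρ_ice/ρ_m = 0.977 km × 927/3380 = 0.268 km.

0.268 km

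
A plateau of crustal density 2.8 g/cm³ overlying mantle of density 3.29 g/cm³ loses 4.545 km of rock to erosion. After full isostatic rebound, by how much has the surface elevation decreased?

0.677 km

Rebound u = e ρ_c/ρ_m = 4.545 km × 2.8/3.29 = 3.868 km.
Net surface drop = e − u = 4.545 km − 3.868 km = e (ρ_m − ρ_c)/ρ_m = 0.677 km.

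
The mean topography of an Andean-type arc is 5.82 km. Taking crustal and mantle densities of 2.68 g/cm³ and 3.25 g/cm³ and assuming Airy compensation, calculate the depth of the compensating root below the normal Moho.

27.4 km

Equating mass per unit area of the two columns: the weight of the topography is balanced by the buoyancy of the root, ρ_c h = (ρ_m − ρ_c) r.
r = h · ρ_c / (ρ_m − ρ_c) = 5.82 km × 2.68 / (3.25 − 2.68) = 27.4 km.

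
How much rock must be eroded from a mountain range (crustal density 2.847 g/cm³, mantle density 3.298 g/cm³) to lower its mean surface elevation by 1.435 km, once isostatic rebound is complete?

Net drop Δ = e − u = e − e ρ_c/ρ_m = e (ρ_m − ρ_c)/ρ_m.
e = Δ ρ_m/(ρ_m − ρ_c) = 1.435 km × 3.298/0.451 = 10.5 km.

10.5 km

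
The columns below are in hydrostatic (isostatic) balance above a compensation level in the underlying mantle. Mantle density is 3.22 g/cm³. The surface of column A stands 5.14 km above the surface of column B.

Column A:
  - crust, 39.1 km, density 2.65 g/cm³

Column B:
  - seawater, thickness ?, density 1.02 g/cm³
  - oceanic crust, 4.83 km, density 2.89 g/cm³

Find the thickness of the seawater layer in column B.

1.88 km

Take the compensation level at the base of the deeper column (depth z_c below the surface of column A) and equate Σ ρ_i t_i down to z_c; mantle fills any gap and the z_c terms cancel.
Column A: 39.1×2.65 + (z_c − 39.1)×3.22
Column B: 5.14×0 + x×1.02 + 4.83×2.89 + (z_c − 5.14 − 4.83 − x)×3.22
The z_c×3.22 term appears on both sides and cancels. Collect the known terms of each column as K = Σ(ρt)_known − 3.22 × (depth of known layers): K_A = 103.615 − 3.22×39.1 = −22.287; K_B = 13.9587 − 3.22×(5.14 + 4.83) = −18.1447.
Balance: K_A = K_B − x×(3.22 − 1.02), so x = (K_B − K_A)/(3.22 − 1.02) = 4.1423/2.2 = 1.88 km.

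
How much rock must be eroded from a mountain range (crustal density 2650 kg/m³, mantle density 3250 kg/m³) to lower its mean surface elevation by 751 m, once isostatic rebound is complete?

Net drop Δ = e − u = e − e ρ_c/ρ_m = e (ρ_m − ρ_c)/ρ_m.
e = Δ ρ_m/(ρ_m − ρ_c) = 751 m × 3250/600 = 4070 m.

4070 m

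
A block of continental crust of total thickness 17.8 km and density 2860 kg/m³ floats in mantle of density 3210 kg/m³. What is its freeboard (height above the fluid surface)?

1.94 km

Floating equilibrium: submerged depth d = t ρ_obj/ρ_fluid = 17.8 km × 2860/3210 = 15.86 km.
Freeboard = t − d = 17.8 km − 15.86 km = 1.94 km.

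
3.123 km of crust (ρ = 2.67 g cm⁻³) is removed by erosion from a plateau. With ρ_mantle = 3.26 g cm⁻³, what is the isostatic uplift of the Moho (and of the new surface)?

Unloading: uplift u = e ρ_c/ρ_m = 3.123 km × 2.67/3.26 = 2.56 km.

2.56 km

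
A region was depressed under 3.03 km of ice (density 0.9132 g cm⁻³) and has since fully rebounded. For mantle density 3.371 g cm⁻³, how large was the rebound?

0.821 km

Removing the load lets mantle flow back in; uplift u satisfies ρ_ice t = ρ_m u.
u = t ρ_ice/ρ_m = 3.03 km × 0.9132/3.371 = 0.821 km.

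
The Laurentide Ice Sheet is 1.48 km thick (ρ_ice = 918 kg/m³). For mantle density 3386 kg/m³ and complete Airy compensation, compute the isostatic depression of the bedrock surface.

Balancing pressure at the compensation depth: the ice load ρ_ice t is balanced by mantle displaced below, ρ_m s.
s = t ρ_ice / ρ_m = 1.48 km × 918/3386 = 0.401 km.

0.401 km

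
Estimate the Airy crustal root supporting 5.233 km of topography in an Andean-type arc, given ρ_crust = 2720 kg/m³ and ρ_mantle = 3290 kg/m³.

25 km

For local isostatic compensation: the weight of the topography is balanced by the buoyancy of the root, ρ_c h = (ρ_m − ρ_c) r.
r = h · ρ_c / (ρ_m − ρ_c) = 5.233 km × 2720 / (3290 − 2720) = 25 km.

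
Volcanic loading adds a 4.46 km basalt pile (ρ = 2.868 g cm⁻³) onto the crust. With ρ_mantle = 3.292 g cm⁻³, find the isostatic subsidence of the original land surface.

3.89 km

Subaerial loading: s = t ρ_load / ρ_m.
s = 4.46 km × 2.868/3.292 = 3.89 km.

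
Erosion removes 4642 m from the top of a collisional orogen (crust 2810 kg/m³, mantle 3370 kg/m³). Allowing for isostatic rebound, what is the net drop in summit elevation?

Rebound u = e ρ_c/ρ_m = 4642 m × 2810/3370 = 3871 m.
Net surface drop = e − u = 4642 m − 3871 m = e (ρ_m − ρ_c)/ρ_m = 771 m.

771 m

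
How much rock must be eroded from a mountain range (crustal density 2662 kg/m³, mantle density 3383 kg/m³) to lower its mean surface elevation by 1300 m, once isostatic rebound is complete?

6100 m

Net drop Δ = e − u = e − e ρ_c/ρ_m = e (ρ_m − ρ_c)/ρ_m.
e = Δ ρ_m/(ρ_m − ρ_c) = 1300 m × 3383/721 = 6100 m.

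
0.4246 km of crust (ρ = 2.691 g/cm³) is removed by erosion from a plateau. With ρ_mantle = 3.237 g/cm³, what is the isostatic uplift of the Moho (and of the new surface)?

0.353 km

Unloading: uplift u = e ρ_c/ρ_m = 0.4246 km × 2.691/3.237 = 0.353 km.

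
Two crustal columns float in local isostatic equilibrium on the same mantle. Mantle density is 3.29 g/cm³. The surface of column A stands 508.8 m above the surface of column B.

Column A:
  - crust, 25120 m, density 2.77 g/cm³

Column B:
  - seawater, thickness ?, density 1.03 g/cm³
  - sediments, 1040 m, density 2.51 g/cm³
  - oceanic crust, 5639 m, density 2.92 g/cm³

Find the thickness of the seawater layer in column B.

Take the compensation level at the base of the deeper column (depth z_c below the surface of column A) and equate Σ ρ_i t_i down to z_c; mantle fills any gap and the z_c terms cancel.
Column A: 25120×2.77 + (z_c − 25120)×3.29
Column B: 508.8×0 + x×1.03 + 1040×2.51 + 5639×2.92 + (z_c − 508.8 − 6679 − x)×3.29
The z_c×3.29 term appears on both sides and cancels. Collect the known terms of each column as K = Σ(ρt)_known − 3.29 × (depth of known layers): K_A = 69582.4 − 3.29×25120 = −13062.4; K_B = 19076.28 − 3.29×(508.8 + 6679) = −4571.582.
Balance: K_A = K_B − x×(3.29 − 1.03), so x = (K_B − K_A)/(3.29 − 1.03) = 8490.82/2.26 = 3760 m.

3760 m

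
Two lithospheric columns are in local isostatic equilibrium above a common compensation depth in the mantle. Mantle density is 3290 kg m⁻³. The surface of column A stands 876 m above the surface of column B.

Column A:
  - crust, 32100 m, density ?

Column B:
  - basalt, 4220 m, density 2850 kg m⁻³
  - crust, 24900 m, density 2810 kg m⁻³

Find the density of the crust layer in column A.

2770 kg m⁻³

Take the compensation level at the base of the deeper column (depth z_c below the surface of column A) and equate Σ ρ_i t_i down to z_c; mantle fills any gap and the z_c terms cancel.
Column A: 32100×ρ + (z_c − 32100)×3290
Column B: 876×0 + 4220×2850 + 24900×2810 + (z_c − 876 − 29120)×3290
The z_c×3290 term appears on both sides and cancels. Collect the known terms of each column as K = Σ(ρt)_known − 3290 × (depth of known layers): K_A = 0 − 3290×32100 = −105609000; K_B = 81996000 − 3290×(876 + 29120) = −16690840.
Balance: K_A + 32100×ρ = K_B, so ρ = (K_B − K_A)/32100 = 88918200/32100 = 2770 kg m⁻³.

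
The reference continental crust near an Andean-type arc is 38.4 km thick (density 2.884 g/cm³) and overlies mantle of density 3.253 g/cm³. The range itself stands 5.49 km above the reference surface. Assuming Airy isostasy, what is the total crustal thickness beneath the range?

Root depth r = h ρ_c / (ρ_m − ρ_c) = 5.49 km × 2.884 / 0.369 = 42.91 km.
Total thickness = T + h + r = 38.4 km + 5.49 km + 42.91 km = 86.8 km.

86.8 km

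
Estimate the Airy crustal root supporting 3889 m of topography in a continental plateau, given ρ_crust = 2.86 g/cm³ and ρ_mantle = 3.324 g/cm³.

Isostatic balance requires: the weight of the topography is balanced by the buoyancy of the root, ρ_c h = (ρ_m − ρ_c) r.
r = h · ρ_c / (ρ_m − ρ_c) = 3889 m × 2.86 / (3.324 − 2.86) = 24000 m.

24000 m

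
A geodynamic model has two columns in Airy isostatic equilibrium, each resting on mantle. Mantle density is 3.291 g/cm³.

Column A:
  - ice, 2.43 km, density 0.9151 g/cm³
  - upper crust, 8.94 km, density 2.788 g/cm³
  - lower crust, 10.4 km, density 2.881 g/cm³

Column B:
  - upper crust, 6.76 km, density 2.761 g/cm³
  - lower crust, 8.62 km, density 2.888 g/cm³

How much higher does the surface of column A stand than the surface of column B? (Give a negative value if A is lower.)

For any compensation level in the mantle, the mantle terms cancel and isostasy reduces to e = (Σt_A − Σt_B) − (Σ(ρt)_A − Σ(ρt)_B) / ρ_m.
Σt_A = 21.77 km; Σt_B = 15.38 km; Σ(ρt)_A = 57.110813; Σ(ρt)_B = 43.55892 (in km·g/cm³).
e = (21.77 − 15.38) − (57.110813 − 43.55892) / 3.291 = 2.27 km.

2.27 km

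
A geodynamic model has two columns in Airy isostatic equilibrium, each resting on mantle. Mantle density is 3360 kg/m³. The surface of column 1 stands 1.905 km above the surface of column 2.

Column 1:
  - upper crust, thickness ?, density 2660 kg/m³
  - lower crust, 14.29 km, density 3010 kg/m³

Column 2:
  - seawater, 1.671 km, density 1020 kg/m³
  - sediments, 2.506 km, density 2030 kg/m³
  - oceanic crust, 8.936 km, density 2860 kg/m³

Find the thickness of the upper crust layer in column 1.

Take the compensation level at the base of the deeper column (depth z_c below the surface of column 1) and equate Σ ρ_i t_i down to z_c; mantle fills any gap and the z_c terms cancel.
Column 1: x×2660 + 14.29×3010 + (z_c − 14.29 − x)×3360
Column 2: 1.905×0 + 1.671×1020 + 2.506×2030 + 8.936×2860 + (z_c − 1.905 − 13.113)×3360
The z_c×3360 term appears on both sides and cancels. Collect the known terms of each column as K = Σ(ρt)_known − 3360 × (depth of known layers): K_1 = 43012.9 − 3360×14.29 = −5001.5; K_2 = 32348.56 − 3360×(1.905 + 13.113) = −18111.92.
Balance: K_1 − x×(3360 − 2660) = K_2, so x = (K_1 − K_2)/(3360 − 2660) = 13110.4/700 = 18.7 km.

18.7 km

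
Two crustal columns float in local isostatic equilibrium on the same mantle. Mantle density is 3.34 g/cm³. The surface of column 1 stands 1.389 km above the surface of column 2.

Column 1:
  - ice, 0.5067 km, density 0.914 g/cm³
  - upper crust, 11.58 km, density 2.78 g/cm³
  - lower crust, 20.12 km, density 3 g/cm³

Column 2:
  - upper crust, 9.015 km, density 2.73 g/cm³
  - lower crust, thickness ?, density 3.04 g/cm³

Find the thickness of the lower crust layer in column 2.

Take the compensation level at the base of the deeper column (depth z_c below the surface of column 1) and equate Σ ρ_i t_i down to z_c; mantle fills any gap and the z_c terms cancel.
Column 1: 0.5067×0.914 + 11.58×2.78 + 20.12×3 + (z_c − 32.2067)×3.34
Column 2: 1.389×0 + 9.015×2.73 + x×3.04 + (z_c − 1.389 − 9.015 − x)×3.34
The z_c×3.34 term appears on both sides and cancels. Collect the known terms of each column as K = Σ(ρt)_known − 3.34 × (depth of known layers): K_1 = 93.0155238 − 3.34×32.2067 = −14.5548542; K_2 = 24.61095 − 3.34×(1.389 + 9.015) = −10.13841.
Balance: K_1 = K_2 − x×(3.34 − 3.04), so x = (K_2 − K_1)/(3.34 − 3.04) = 4.41644/0.3 = 14.7 km.

14.7 km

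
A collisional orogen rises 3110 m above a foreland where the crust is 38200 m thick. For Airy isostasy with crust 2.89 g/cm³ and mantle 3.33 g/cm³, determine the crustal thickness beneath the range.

Root depth r = h ρ_c / (ρ_m − ρ_c) = 3110 m × 2.89 / 0.44 = 20430 m.
Total thickness = T + h + r = 38200 m + 3110 m + 20430 m = 61700 m.

61700 m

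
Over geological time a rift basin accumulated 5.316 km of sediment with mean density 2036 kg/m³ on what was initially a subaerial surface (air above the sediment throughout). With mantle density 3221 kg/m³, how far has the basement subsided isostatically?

3.36 km

Subaerial load: s = t ρ_sed / ρ_m = 5.316 km × 2036/3221 = 3.36 km.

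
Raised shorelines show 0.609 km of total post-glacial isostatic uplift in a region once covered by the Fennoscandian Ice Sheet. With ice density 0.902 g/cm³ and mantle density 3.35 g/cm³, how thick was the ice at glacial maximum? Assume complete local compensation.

u = t ρ_ice/ρ_m → t = u ρ_m/ρ_ice = 0.609 km × 3.35/0.902 = 2.26 km.

2.26 km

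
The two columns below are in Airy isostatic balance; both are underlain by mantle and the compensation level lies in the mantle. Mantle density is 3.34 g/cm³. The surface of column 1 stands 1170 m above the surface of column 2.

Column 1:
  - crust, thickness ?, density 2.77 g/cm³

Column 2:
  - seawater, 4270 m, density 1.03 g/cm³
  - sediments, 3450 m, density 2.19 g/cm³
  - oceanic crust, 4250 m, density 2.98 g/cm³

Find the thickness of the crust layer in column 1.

Take the compensation level at the base of the deeper column (depth z_c below the surface of column 1) and equate Σ ρ_i t_i down to z_c; mantle fills any gap and the z_c terms cancel.
Column 1: x×2.77 + (z_c − 0 − x)×3.34
Column 2: 1170×0 + 4270×1.03 + 3450×2.19 + 4250×2.98 + (z_c − 1170 − 11970)×3.34
The z_c×3.34 term appears on both sides and cancels. Collect the known terms of each column as K = Σ(ρt)_known − 3.34 × (depth of known layers): K_1 = 0 − 3.34×0 = 0; K_2 = 24618.6 − 3.34×(1170 + 11970) = −19269.
Balance: K_1 − x×(3.34 − 2.77) = K_2, so x = (K_1 − K_2)/(3.34 − 2.77) = 19269/0.57 = 33800 m.

33800 m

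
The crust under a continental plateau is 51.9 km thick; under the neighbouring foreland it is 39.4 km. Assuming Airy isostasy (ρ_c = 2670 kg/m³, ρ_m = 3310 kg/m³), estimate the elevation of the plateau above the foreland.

2.42 km

Excess crust Δ = 51.9 km − 39.4 km = 12.5 km, split between elevation h and root r with h + r = Δ.
Airy balance ρ_c h = (ρ_m − ρ_c) r gives r = h ρ_c/(ρ_m − ρ_c), so h (1 + ρ_c/(ρ_m − ρ_c)) = Δ, i.e. h = Δ (ρ_m − ρ_c)/ρ_m.
h = 12.5 km × 640/3310 = 2.42 km.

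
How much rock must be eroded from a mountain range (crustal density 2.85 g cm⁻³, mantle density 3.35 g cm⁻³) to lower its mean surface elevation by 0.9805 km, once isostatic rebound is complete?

Net drop Δ = e − u = e − e ρ_c/ρ_m = e (ρ_m − ρ_c)/ρ_m.
e = Δ ρ_m/(ρ_m − ρ_c) = 0.9805 km × 3.35/0.5 = 6.57 km.

6.57 km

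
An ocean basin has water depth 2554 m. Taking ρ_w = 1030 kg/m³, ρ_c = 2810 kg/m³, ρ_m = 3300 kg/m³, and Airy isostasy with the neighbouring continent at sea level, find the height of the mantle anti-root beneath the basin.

9280 m

Balancing pressure at the compensation depth: replacing crust with seawater at the top is compensated by replacing crust with mantle at the base: d (ρ_c − ρ_w) = a (ρ_m − ρ_c).
a = d (ρ_c − ρ_w)/(ρ_m − ρ_c) = 2554 m × 1780/490 = 9280 m.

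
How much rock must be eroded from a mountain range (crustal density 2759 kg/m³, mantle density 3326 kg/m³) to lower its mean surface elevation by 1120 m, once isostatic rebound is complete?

Net drop Δ = e − u = e − e ρ_c/ρ_m = e (ρ_m − ρ_c)/ρ_m.
e = Δ ρ_m/(ρ_m − ρ_c) = 1120 m × 3326/567 = 6570 m.

6570 m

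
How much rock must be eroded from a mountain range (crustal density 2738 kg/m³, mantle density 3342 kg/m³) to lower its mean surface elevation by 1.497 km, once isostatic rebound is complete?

8.28 km

Net drop Δ = e − u = e − e ρ_c/ρ_m = e (ρ_m − ρ_c)/ρ_m.
e = Δ ρ_m/(ρ_m − ρ_c) = 1.497 km × 3342/604 = 8.28 km.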